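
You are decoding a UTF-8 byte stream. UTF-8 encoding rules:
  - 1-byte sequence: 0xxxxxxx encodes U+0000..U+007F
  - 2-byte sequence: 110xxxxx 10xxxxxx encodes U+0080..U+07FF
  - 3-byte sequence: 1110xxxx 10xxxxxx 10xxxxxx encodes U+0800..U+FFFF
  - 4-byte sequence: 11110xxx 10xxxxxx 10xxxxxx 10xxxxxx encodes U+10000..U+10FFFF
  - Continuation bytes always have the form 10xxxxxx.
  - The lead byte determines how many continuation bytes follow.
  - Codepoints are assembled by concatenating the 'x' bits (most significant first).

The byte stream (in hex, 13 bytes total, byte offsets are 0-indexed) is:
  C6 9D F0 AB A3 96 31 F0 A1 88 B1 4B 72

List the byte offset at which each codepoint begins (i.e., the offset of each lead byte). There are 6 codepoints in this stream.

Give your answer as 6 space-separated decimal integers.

Byte[0]=C6: 2-byte lead, need 1 cont bytes. acc=0x6
Byte[1]=9D: continuation. acc=(acc<<6)|0x1D=0x19D
Completed: cp=U+019D (starts at byte 0)
Byte[2]=F0: 4-byte lead, need 3 cont bytes. acc=0x0
Byte[3]=AB: continuation. acc=(acc<<6)|0x2B=0x2B
Byte[4]=A3: continuation. acc=(acc<<6)|0x23=0xAE3
Byte[5]=96: continuation. acc=(acc<<6)|0x16=0x2B8D6
Completed: cp=U+2B8D6 (starts at byte 2)
Byte[6]=31: 1-byte ASCII. cp=U+0031
Byte[7]=F0: 4-byte lead, need 3 cont bytes. acc=0x0
Byte[8]=A1: continuation. acc=(acc<<6)|0x21=0x21
Byte[9]=88: continuation. acc=(acc<<6)|0x08=0x848
Byte[10]=B1: continuation. acc=(acc<<6)|0x31=0x21231
Completed: cp=U+21231 (starts at byte 7)
Byte[11]=4B: 1-byte ASCII. cp=U+004B
Byte[12]=72: 1-byte ASCII. cp=U+0072

Answer: 0 2 6 7 11 12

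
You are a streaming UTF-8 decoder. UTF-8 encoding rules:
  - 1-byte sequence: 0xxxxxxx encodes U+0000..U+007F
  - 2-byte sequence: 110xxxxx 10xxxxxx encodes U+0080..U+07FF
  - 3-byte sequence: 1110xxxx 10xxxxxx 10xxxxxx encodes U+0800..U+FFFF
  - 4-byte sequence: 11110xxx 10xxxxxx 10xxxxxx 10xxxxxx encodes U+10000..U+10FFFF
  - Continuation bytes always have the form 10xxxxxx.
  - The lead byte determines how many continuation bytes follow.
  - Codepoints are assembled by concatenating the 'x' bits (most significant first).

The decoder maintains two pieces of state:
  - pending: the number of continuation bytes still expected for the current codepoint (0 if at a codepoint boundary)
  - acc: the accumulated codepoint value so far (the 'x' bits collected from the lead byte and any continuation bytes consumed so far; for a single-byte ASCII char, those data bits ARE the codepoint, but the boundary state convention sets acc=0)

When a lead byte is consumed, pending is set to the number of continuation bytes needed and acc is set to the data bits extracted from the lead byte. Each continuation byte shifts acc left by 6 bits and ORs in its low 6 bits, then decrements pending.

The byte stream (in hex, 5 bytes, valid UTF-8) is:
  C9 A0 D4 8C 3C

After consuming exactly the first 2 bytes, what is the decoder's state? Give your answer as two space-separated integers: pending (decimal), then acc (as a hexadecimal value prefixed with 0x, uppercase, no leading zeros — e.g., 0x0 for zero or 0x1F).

Answer: 0 0x260

Derivation:
Byte[0]=C9: 2-byte lead. pending=1, acc=0x9
Byte[1]=A0: continuation. acc=(acc<<6)|0x20=0x260, pending=0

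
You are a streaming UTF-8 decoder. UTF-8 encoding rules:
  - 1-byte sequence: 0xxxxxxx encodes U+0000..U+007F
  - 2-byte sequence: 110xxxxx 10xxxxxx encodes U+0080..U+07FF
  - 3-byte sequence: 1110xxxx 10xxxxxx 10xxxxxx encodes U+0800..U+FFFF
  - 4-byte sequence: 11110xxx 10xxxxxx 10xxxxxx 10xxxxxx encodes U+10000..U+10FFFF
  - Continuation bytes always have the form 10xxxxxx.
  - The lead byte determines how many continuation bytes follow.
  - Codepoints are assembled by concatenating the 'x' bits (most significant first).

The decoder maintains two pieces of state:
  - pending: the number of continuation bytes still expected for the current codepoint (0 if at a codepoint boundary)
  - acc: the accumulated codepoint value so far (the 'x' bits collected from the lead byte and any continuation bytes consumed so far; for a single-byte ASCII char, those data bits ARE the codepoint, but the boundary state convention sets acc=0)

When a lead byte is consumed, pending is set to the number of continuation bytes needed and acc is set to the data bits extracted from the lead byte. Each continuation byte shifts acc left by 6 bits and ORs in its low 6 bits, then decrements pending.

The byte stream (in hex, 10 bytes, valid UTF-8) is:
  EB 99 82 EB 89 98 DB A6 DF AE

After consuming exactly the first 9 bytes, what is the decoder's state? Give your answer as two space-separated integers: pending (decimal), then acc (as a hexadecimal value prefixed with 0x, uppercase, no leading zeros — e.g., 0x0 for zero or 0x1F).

Byte[0]=EB: 3-byte lead. pending=2, acc=0xB
Byte[1]=99: continuation. acc=(acc<<6)|0x19=0x2D9, pending=1
Byte[2]=82: continuation. acc=(acc<<6)|0x02=0xB642, pending=0
Byte[3]=EB: 3-byte lead. pending=2, acc=0xB
Byte[4]=89: continuation. acc=(acc<<6)|0x09=0x2C9, pending=1
Byte[5]=98: continuation. acc=(acc<<6)|0x18=0xB258, pending=0
Byte[6]=DB: 2-byte lead. pending=1, acc=0x1B
Byte[7]=A6: continuation. acc=(acc<<6)|0x26=0x6E6, pending=0
Byte[8]=DF: 2-byte lead. pending=1, acc=0x1F

Answer: 1 0x1F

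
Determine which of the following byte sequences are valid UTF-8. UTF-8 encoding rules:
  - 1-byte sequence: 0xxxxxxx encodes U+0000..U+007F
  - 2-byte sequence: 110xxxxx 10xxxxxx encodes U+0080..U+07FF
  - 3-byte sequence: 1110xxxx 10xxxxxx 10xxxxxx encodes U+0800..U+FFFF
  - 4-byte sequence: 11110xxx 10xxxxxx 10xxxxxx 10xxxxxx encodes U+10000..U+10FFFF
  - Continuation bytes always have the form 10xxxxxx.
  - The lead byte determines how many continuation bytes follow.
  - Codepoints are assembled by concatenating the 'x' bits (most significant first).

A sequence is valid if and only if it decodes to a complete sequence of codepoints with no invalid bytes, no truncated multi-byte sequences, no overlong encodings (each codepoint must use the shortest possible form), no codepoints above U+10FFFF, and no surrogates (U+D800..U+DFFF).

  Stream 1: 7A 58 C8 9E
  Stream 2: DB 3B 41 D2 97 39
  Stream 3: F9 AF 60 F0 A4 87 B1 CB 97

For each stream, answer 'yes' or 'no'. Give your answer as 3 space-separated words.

Stream 1: decodes cleanly. VALID
Stream 2: error at byte offset 1. INVALID
Stream 3: error at byte offset 0. INVALID

Answer: yes no no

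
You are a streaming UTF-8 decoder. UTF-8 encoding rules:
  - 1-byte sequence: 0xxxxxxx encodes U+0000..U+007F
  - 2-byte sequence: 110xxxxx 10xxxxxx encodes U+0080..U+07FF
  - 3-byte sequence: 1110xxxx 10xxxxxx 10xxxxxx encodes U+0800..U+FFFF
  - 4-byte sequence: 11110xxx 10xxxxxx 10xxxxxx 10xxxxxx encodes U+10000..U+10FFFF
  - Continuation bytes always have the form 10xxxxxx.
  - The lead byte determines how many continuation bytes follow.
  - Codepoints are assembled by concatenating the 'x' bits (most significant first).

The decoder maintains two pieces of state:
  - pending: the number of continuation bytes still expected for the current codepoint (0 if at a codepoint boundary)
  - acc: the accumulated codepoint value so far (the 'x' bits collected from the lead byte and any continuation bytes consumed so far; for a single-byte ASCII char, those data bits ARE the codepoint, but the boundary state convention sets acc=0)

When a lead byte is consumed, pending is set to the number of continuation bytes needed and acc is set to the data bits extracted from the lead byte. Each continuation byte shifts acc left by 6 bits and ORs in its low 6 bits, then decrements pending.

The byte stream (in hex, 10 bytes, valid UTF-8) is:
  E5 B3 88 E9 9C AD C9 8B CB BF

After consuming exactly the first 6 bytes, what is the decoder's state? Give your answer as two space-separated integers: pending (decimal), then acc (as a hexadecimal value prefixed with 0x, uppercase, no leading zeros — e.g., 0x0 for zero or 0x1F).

Answer: 0 0x972D

Derivation:
Byte[0]=E5: 3-byte lead. pending=2, acc=0x5
Byte[1]=B3: continuation. acc=(acc<<6)|0x33=0x173, pending=1
Byte[2]=88: continuation. acc=(acc<<6)|0x08=0x5CC8, pending=0
Byte[3]=E9: 3-byte lead. pending=2, acc=0x9
Byte[4]=9C: continuation. acc=(acc<<6)|0x1C=0x25C, pending=1
Byte[5]=AD: continuation. acc=(acc<<6)|0x2D=0x972D, pending=0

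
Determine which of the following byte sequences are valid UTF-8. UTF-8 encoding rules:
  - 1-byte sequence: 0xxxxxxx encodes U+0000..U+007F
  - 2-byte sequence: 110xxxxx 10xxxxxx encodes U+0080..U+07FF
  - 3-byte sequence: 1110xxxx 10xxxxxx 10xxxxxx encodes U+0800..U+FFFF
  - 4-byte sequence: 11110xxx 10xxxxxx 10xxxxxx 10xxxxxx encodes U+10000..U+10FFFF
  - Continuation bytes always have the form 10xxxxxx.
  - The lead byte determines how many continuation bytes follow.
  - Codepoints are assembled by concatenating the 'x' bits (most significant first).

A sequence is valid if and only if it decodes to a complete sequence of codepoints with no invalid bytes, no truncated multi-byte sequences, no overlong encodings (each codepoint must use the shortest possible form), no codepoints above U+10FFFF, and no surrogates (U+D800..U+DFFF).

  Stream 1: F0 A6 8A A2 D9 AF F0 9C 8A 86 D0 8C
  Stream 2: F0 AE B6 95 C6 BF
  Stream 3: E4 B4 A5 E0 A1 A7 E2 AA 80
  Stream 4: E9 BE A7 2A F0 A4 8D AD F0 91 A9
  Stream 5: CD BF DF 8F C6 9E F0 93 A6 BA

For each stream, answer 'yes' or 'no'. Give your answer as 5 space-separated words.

Answer: yes yes yes no yes

Derivation:
Stream 1: decodes cleanly. VALID
Stream 2: decodes cleanly. VALID
Stream 3: decodes cleanly. VALID
Stream 4: error at byte offset 11. INVALID
Stream 5: decodes cleanly. VALID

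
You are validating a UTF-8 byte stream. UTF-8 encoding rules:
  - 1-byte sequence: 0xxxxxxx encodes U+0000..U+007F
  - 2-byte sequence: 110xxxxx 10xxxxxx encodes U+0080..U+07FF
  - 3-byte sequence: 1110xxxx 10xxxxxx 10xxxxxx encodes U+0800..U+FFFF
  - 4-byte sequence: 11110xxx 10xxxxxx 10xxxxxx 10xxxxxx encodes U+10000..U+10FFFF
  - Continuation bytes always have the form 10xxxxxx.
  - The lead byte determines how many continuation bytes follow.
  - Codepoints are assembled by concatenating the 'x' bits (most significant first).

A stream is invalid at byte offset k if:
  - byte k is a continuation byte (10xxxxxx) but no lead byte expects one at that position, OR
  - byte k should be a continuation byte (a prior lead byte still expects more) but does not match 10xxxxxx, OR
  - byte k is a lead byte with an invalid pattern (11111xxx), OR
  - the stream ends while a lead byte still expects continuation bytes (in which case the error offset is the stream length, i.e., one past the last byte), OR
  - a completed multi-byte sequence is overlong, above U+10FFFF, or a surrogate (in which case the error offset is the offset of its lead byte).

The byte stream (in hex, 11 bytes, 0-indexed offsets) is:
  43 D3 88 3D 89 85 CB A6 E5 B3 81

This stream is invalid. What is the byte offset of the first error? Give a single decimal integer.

Byte[0]=43: 1-byte ASCII. cp=U+0043
Byte[1]=D3: 2-byte lead, need 1 cont bytes. acc=0x13
Byte[2]=88: continuation. acc=(acc<<6)|0x08=0x4C8
Completed: cp=U+04C8 (starts at byte 1)
Byte[3]=3D: 1-byte ASCII. cp=U+003D
Byte[4]=89: INVALID lead byte (not 0xxx/110x/1110/11110)

Answer: 4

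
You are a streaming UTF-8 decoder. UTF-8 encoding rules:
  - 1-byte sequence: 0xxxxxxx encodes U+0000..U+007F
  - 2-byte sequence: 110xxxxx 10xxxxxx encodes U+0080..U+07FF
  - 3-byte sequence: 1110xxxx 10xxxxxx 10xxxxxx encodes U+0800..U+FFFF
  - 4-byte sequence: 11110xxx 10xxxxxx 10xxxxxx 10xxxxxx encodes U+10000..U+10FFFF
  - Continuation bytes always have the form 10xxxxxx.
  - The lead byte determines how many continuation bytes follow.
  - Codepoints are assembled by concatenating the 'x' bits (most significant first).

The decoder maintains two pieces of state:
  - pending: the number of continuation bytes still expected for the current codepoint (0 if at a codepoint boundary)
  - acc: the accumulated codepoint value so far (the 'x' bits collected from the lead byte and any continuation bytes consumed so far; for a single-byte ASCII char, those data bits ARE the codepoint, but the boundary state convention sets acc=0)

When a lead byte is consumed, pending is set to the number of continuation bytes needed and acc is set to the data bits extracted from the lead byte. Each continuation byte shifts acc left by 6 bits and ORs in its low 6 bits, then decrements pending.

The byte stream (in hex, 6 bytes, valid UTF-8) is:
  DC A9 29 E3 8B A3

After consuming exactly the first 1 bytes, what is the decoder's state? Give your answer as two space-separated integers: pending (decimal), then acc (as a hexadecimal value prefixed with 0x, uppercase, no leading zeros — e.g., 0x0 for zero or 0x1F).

Answer: 1 0x1C

Derivation:
Byte[0]=DC: 2-byte lead. pending=1, acc=0x1C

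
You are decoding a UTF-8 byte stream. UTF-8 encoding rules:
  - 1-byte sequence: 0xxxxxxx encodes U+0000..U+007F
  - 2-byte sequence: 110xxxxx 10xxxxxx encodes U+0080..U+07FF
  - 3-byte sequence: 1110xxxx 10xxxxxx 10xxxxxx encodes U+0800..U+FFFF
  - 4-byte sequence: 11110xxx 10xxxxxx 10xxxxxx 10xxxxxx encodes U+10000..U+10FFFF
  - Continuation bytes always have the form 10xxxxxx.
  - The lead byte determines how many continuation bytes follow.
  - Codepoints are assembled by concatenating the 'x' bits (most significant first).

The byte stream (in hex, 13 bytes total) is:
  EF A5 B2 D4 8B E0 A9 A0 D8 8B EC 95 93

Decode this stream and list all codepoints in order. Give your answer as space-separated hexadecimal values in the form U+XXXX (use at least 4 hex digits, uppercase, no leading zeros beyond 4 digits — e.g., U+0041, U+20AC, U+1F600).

Byte[0]=EF: 3-byte lead, need 2 cont bytes. acc=0xF
Byte[1]=A5: continuation. acc=(acc<<6)|0x25=0x3E5
Byte[2]=B2: continuation. acc=(acc<<6)|0x32=0xF972
Completed: cp=U+F972 (starts at byte 0)
Byte[3]=D4: 2-byte lead, need 1 cont bytes. acc=0x14
Byte[4]=8B: continuation. acc=(acc<<6)|0x0B=0x50B
Completed: cp=U+050B (starts at byte 3)
Byte[5]=E0: 3-byte lead, need 2 cont bytes. acc=0x0
Byte[6]=A9: continuation. acc=(acc<<6)|0x29=0x29
Byte[7]=A0: continuation. acc=(acc<<6)|0x20=0xA60
Completed: cp=U+0A60 (starts at byte 5)
Byte[8]=D8: 2-byte lead, need 1 cont bytes. acc=0x18
Byte[9]=8B: continuation. acc=(acc<<6)|0x0B=0x60B
Completed: cp=U+060B (starts at byte 8)
Byte[10]=EC: 3-byte lead, need 2 cont bytes. acc=0xC
Byte[11]=95: continuation. acc=(acc<<6)|0x15=0x315
Byte[12]=93: continuation. acc=(acc<<6)|0x13=0xC553
Completed: cp=U+C553 (starts at byte 10)

Answer: U+F972 U+050B U+0A60 U+060B U+C553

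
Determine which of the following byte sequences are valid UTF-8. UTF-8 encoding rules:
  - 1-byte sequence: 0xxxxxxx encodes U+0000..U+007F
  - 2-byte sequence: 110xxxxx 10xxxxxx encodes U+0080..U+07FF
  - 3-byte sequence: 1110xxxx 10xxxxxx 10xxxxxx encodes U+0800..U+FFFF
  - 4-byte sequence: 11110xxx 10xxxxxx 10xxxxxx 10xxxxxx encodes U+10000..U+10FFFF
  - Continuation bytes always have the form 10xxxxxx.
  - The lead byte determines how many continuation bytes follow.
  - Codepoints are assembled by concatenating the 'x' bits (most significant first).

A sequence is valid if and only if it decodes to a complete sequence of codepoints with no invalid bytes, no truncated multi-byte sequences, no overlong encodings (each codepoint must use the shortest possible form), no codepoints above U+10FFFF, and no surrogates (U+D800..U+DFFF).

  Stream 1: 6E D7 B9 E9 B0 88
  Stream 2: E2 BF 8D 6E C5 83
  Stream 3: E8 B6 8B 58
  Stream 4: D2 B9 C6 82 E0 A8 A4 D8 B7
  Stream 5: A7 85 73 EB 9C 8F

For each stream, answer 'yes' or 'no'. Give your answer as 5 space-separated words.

Answer: yes yes yes yes no

Derivation:
Stream 1: decodes cleanly. VALID
Stream 2: decodes cleanly. VALID
Stream 3: decodes cleanly. VALID
Stream 4: decodes cleanly. VALID
Stream 5: error at byte offset 0. INVALID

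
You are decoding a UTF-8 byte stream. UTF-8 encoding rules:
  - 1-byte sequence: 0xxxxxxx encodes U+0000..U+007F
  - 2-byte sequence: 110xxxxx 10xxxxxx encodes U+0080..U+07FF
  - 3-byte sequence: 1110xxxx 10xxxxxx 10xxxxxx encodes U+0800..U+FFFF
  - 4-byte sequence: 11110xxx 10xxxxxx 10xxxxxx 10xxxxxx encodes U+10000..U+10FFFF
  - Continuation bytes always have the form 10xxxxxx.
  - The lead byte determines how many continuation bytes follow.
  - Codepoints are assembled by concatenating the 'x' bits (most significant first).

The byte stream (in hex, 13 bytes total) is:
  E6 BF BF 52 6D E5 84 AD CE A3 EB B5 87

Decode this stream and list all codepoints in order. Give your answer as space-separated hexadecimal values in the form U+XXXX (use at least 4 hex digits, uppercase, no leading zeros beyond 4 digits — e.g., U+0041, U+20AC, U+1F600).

Byte[0]=E6: 3-byte lead, need 2 cont bytes. acc=0x6
Byte[1]=BF: continuation. acc=(acc<<6)|0x3F=0x1BF
Byte[2]=BF: continuation. acc=(acc<<6)|0x3F=0x6FFF
Completed: cp=U+6FFF (starts at byte 0)
Byte[3]=52: 1-byte ASCII. cp=U+0052
Byte[4]=6D: 1-byte ASCII. cp=U+006D
Byte[5]=E5: 3-byte lead, need 2 cont bytes. acc=0x5
Byte[6]=84: continuation. acc=(acc<<6)|0x04=0x144
Byte[7]=AD: continuation. acc=(acc<<6)|0x2D=0x512D
Completed: cp=U+512D (starts at byte 5)
Byte[8]=CE: 2-byte lead, need 1 cont bytes. acc=0xE
Byte[9]=A3: continuation. acc=(acc<<6)|0x23=0x3A3
Completed: cp=U+03A3 (starts at byte 8)
Byte[10]=EB: 3-byte lead, need 2 cont bytes. acc=0xB
Byte[11]=B5: continuation. acc=(acc<<6)|0x35=0x2F5
Byte[12]=87: continuation. acc=(acc<<6)|0x07=0xBD47
Completed: cp=U+BD47 (starts at byte 10)

Answer: U+6FFF U+0052 U+006D U+512D U+03A3 U+BD47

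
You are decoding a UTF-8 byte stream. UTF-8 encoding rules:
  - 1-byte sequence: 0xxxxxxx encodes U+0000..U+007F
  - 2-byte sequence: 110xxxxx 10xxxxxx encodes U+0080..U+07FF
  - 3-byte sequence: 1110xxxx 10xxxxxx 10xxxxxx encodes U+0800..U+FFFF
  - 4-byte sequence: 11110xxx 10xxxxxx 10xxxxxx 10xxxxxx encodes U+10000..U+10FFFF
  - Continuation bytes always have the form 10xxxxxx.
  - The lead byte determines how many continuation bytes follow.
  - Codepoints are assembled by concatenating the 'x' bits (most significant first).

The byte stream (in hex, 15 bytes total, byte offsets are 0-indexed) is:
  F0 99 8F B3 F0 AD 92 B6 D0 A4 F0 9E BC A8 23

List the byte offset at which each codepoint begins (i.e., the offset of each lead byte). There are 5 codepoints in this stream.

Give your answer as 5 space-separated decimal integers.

Answer: 0 4 8 10 14

Derivation:
Byte[0]=F0: 4-byte lead, need 3 cont bytes. acc=0x0
Byte[1]=99: continuation. acc=(acc<<6)|0x19=0x19
Byte[2]=8F: continuation. acc=(acc<<6)|0x0F=0x64F
Byte[3]=B3: continuation. acc=(acc<<6)|0x33=0x193F3
Completed: cp=U+193F3 (starts at byte 0)
Byte[4]=F0: 4-byte lead, need 3 cont bytes. acc=0x0
Byte[5]=AD: continuation. acc=(acc<<6)|0x2D=0x2D
Byte[6]=92: continuation. acc=(acc<<6)|0x12=0xB52
Byte[7]=B6: continuation. acc=(acc<<6)|0x36=0x2D4B6
Completed: cp=U+2D4B6 (starts at byte 4)
Byte[8]=D0: 2-byte lead, need 1 cont bytes. acc=0x10
Byte[9]=A4: continuation. acc=(acc<<6)|0x24=0x424
Completed: cp=U+0424 (starts at byte 8)
Byte[10]=F0: 4-byte lead, need 3 cont bytes. acc=0x0
Byte[11]=9E: continuation. acc=(acc<<6)|0x1E=0x1E
Byte[12]=BC: continuation. acc=(acc<<6)|0x3C=0x7BC
Byte[13]=A8: continuation. acc=(acc<<6)|0x28=0x1EF28
Completed: cp=U+1EF28 (starts at byte 10)
Byte[14]=23: 1-byte ASCII. cp=U+0023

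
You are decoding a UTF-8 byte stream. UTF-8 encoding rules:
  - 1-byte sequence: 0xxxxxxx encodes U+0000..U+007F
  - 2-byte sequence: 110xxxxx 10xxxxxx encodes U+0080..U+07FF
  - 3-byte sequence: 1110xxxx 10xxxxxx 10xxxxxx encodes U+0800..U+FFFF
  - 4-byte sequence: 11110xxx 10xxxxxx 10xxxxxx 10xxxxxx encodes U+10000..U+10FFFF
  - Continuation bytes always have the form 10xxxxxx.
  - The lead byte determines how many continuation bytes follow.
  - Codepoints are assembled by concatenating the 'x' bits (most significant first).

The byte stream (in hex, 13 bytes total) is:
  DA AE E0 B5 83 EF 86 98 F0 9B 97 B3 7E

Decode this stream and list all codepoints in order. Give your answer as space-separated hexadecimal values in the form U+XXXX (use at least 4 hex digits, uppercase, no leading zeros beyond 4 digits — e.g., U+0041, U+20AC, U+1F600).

Byte[0]=DA: 2-byte lead, need 1 cont bytes. acc=0x1A
Byte[1]=AE: continuation. acc=(acc<<6)|0x2E=0x6AE
Completed: cp=U+06AE (starts at byte 0)
Byte[2]=E0: 3-byte lead, need 2 cont bytes. acc=0x0
Byte[3]=B5: continuation. acc=(acc<<6)|0x35=0x35
Byte[4]=83: continuation. acc=(acc<<6)|0x03=0xD43
Completed: cp=U+0D43 (starts at byte 2)
Byte[5]=EF: 3-byte lead, need 2 cont bytes. acc=0xF
Byte[6]=86: continuation. acc=(acc<<6)|0x06=0x3C6
Byte[7]=98: continuation. acc=(acc<<6)|0x18=0xF198
Completed: cp=U+F198 (starts at byte 5)
Byte[8]=F0: 4-byte lead, need 3 cont bytes. acc=0x0
Byte[9]=9B: continuation. acc=(acc<<6)|0x1B=0x1B
Byte[10]=97: continuation. acc=(acc<<6)|0x17=0x6D7
Byte[11]=B3: continuation. acc=(acc<<6)|0x33=0x1B5F3
Completed: cp=U+1B5F3 (starts at byte 8)
Byte[12]=7E: 1-byte ASCII. cp=U+007E

Answer: U+06AE U+0D43 U+F198 U+1B5F3 U+007E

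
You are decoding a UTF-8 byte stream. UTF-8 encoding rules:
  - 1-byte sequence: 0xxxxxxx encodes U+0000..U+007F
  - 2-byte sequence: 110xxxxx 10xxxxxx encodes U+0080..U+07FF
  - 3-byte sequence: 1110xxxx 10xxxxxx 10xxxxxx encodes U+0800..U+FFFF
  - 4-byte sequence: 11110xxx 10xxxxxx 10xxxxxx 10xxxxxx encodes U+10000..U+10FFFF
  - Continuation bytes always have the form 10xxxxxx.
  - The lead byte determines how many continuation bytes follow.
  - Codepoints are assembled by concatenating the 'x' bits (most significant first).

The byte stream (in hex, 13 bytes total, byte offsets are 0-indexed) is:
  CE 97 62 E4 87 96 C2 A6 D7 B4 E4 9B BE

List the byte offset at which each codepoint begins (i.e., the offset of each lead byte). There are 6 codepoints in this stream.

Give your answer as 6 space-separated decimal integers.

Answer: 0 2 3 6 8 10

Derivation:
Byte[0]=CE: 2-byte lead, need 1 cont bytes. acc=0xE
Byte[1]=97: continuation. acc=(acc<<6)|0x17=0x397
Completed: cp=U+0397 (starts at byte 0)
Byte[2]=62: 1-byte ASCII. cp=U+0062
Byte[3]=E4: 3-byte lead, need 2 cont bytes. acc=0x4
Byte[4]=87: continuation. acc=(acc<<6)|0x07=0x107
Byte[5]=96: continuation. acc=(acc<<6)|0x16=0x41D6
Completed: cp=U+41D6 (starts at byte 3)
Byte[6]=C2: 2-byte lead, need 1 cont bytes. acc=0x2
Byte[7]=A6: continuation. acc=(acc<<6)|0x26=0xA6
Completed: cp=U+00A6 (starts at byte 6)
Byte[8]=D7: 2-byte lead, need 1 cont bytes. acc=0x17
Byte[9]=B4: continuation. acc=(acc<<6)|0x34=0x5F4
Completed: cp=U+05F4 (starts at byte 8)
Byte[10]=E4: 3-byte lead, need 2 cont bytes. acc=0x4
Byte[11]=9B: continuation. acc=(acc<<6)|0x1B=0x11B
Byte[12]=BE: continuation. acc=(acc<<6)|0x3E=0x46FE
Completed: cp=U+46FE (starts at byte 10)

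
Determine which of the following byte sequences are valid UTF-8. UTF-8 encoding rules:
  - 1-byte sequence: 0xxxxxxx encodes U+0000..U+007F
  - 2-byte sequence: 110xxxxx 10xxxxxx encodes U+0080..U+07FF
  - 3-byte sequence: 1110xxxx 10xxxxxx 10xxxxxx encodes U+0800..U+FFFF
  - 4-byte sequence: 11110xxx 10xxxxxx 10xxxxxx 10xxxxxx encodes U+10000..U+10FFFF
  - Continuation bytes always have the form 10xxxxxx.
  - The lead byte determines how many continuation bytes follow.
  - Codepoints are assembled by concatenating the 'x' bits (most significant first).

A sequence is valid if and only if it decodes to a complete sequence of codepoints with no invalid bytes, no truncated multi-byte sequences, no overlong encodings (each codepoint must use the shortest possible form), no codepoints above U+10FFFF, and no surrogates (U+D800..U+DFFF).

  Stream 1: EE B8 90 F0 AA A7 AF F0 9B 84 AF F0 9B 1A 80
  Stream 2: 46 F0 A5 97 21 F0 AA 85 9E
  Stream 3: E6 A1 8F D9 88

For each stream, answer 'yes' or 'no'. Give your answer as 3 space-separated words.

Answer: no no yes

Derivation:
Stream 1: error at byte offset 13. INVALID
Stream 2: error at byte offset 4. INVALID
Stream 3: decodes cleanly. VALID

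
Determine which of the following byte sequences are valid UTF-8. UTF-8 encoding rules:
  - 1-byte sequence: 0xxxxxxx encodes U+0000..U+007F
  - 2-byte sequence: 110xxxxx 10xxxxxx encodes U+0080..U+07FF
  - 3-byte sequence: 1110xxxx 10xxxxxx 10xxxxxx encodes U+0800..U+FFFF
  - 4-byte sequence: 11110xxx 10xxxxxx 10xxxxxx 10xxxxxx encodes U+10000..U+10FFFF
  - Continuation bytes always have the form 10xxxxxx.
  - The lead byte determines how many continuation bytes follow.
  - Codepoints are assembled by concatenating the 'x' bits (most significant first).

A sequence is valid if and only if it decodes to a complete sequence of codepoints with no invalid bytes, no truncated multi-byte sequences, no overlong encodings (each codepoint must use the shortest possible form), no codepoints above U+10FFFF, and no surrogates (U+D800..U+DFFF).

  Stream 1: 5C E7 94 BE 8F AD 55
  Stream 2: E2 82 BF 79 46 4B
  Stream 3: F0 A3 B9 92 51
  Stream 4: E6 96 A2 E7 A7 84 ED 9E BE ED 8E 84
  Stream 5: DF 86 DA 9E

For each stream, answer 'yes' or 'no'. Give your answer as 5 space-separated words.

Stream 1: error at byte offset 4. INVALID
Stream 2: decodes cleanly. VALID
Stream 3: decodes cleanly. VALID
Stream 4: decodes cleanly. VALID
Stream 5: decodes cleanly. VALID

Answer: no yes yes yes yes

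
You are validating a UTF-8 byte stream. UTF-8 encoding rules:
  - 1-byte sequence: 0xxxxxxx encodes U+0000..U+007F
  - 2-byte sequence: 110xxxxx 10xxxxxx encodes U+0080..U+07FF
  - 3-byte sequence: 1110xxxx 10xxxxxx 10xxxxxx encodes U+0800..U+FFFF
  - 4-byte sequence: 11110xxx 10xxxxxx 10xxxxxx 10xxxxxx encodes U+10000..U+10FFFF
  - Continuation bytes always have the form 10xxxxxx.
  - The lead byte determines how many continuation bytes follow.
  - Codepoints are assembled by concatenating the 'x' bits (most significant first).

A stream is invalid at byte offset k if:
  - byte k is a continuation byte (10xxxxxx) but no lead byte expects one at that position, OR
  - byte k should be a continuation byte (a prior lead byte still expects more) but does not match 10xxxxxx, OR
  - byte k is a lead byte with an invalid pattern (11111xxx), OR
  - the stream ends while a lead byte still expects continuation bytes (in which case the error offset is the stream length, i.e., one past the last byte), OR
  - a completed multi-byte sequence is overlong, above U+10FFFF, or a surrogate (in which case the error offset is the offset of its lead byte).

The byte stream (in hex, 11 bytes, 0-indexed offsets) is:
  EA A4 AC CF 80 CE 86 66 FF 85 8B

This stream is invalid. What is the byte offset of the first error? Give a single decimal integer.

Answer: 8

Derivation:
Byte[0]=EA: 3-byte lead, need 2 cont bytes. acc=0xA
Byte[1]=A4: continuation. acc=(acc<<6)|0x24=0x2A4
Byte[2]=AC: continuation. acc=(acc<<6)|0x2C=0xA92C
Completed: cp=U+A92C (starts at byte 0)
Byte[3]=CF: 2-byte lead, need 1 cont bytes. acc=0xF
Byte[4]=80: continuation. acc=(acc<<6)|0x00=0x3C0
Completed: cp=U+03C0 (starts at byte 3)
Byte[5]=CE: 2-byte lead, need 1 cont bytes. acc=0xE
Byte[6]=86: continuation. acc=(acc<<6)|0x06=0x386
Completed: cp=U+0386 (starts at byte 5)
Byte[7]=66: 1-byte ASCII. cp=U+0066
Byte[8]=FF: INVALID lead byte (not 0xxx/110x/1110/11110)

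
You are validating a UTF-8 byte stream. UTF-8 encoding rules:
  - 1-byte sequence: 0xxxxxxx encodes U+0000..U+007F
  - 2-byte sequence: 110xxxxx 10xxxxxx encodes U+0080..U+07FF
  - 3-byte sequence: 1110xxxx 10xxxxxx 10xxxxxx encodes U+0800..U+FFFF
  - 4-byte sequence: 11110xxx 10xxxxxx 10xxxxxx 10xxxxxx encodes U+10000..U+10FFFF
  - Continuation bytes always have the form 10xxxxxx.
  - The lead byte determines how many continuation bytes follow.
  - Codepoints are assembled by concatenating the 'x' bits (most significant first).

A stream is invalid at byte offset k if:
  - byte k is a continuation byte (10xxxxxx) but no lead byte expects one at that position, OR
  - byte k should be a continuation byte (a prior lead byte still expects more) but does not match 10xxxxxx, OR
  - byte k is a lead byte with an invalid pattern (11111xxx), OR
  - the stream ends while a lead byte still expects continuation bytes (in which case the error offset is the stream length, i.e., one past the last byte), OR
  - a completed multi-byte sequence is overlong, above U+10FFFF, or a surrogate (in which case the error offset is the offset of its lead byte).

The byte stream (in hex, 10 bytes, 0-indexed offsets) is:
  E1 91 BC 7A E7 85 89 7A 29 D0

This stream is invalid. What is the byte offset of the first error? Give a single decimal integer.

Byte[0]=E1: 3-byte lead, need 2 cont bytes. acc=0x1
Byte[1]=91: continuation. acc=(acc<<6)|0x11=0x51
Byte[2]=BC: continuation. acc=(acc<<6)|0x3C=0x147C
Completed: cp=U+147C (starts at byte 0)
Byte[3]=7A: 1-byte ASCII. cp=U+007A
Byte[4]=E7: 3-byte lead, need 2 cont bytes. acc=0x7
Byte[5]=85: continuation. acc=(acc<<6)|0x05=0x1C5
Byte[6]=89: continuation. acc=(acc<<6)|0x09=0x7149
Completed: cp=U+7149 (starts at byte 4)
Byte[7]=7A: 1-byte ASCII. cp=U+007A
Byte[8]=29: 1-byte ASCII. cp=U+0029
Byte[9]=D0: 2-byte lead, need 1 cont bytes. acc=0x10
Byte[10]: stream ended, expected continuation. INVALID

Answer: 10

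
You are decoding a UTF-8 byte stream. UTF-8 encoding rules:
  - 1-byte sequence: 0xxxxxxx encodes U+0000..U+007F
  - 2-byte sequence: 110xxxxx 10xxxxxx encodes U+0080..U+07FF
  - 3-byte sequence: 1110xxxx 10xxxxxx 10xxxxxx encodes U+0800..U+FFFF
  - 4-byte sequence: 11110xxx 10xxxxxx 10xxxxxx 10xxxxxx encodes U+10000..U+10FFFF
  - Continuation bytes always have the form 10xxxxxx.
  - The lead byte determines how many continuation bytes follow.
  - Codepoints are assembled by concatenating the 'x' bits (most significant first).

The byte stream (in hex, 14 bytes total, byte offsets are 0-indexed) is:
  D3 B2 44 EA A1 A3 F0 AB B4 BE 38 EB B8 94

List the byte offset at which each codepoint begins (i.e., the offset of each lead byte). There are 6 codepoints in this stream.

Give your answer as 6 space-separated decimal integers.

Byte[0]=D3: 2-byte lead, need 1 cont bytes. acc=0x13
Byte[1]=B2: continuation. acc=(acc<<6)|0x32=0x4F2
Completed: cp=U+04F2 (starts at byte 0)
Byte[2]=44: 1-byte ASCII. cp=U+0044
Byte[3]=EA: 3-byte lead, need 2 cont bytes. acc=0xA
Byte[4]=A1: continuation. acc=(acc<<6)|0x21=0x2A1
Byte[5]=A3: continuation. acc=(acc<<6)|0x23=0xA863
Completed: cp=U+A863 (starts at byte 3)
Byte[6]=F0: 4-byte lead, need 3 cont bytes. acc=0x0
Byte[7]=AB: continuation. acc=(acc<<6)|0x2B=0x2B
Byte[8]=B4: continuation. acc=(acc<<6)|0x34=0xAF4
Byte[9]=BE: continuation. acc=(acc<<6)|0x3E=0x2BD3E
Completed: cp=U+2BD3E (starts at byte 6)
Byte[10]=38: 1-byte ASCII. cp=U+0038
Byte[11]=EB: 3-byte lead, need 2 cont bytes. acc=0xB
Byte[12]=B8: continuation. acc=(acc<<6)|0x38=0x2F8
Byte[13]=94: continuation. acc=(acc<<6)|0x14=0xBE14
Completed: cp=U+BE14 (starts at byte 11)

Answer: 0 2 3 6 10 11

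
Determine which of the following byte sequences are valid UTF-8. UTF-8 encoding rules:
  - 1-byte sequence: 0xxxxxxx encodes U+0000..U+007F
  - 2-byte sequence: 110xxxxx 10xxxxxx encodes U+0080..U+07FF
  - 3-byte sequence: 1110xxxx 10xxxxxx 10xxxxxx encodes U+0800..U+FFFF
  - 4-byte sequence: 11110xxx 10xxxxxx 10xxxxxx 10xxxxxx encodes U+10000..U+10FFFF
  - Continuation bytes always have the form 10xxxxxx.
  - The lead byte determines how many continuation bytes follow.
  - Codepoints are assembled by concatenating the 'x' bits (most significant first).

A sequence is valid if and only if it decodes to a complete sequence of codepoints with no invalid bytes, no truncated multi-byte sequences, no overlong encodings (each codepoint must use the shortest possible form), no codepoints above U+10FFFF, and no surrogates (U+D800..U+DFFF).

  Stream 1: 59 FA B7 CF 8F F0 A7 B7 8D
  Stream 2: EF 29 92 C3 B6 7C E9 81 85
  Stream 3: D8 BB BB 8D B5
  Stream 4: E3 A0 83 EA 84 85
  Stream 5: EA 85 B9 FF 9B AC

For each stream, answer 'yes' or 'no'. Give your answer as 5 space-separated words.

Stream 1: error at byte offset 1. INVALID
Stream 2: error at byte offset 1. INVALID
Stream 3: error at byte offset 2. INVALID
Stream 4: decodes cleanly. VALID
Stream 5: error at byte offset 3. INVALID

Answer: no no no yes no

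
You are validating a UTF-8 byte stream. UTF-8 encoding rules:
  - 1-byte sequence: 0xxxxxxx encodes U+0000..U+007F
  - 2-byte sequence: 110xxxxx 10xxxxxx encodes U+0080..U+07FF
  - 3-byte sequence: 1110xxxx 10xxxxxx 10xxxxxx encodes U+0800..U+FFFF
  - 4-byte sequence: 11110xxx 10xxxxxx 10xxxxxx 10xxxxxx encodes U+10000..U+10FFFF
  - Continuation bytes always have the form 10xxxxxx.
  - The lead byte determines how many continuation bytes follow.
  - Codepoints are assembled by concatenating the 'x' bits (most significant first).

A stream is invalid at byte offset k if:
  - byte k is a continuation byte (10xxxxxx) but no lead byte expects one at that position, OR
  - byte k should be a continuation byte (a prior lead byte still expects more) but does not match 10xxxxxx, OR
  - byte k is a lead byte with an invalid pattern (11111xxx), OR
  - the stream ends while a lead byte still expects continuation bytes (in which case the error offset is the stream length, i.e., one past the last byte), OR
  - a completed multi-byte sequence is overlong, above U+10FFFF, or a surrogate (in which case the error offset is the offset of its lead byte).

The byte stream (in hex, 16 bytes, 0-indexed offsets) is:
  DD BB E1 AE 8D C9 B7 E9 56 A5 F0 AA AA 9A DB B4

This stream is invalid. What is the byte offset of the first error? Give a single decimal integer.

Byte[0]=DD: 2-byte lead, need 1 cont bytes. acc=0x1D
Byte[1]=BB: continuation. acc=(acc<<6)|0x3B=0x77B
Completed: cp=U+077B (starts at byte 0)
Byte[2]=E1: 3-byte lead, need 2 cont bytes. acc=0x1
Byte[3]=AE: continuation. acc=(acc<<6)|0x2E=0x6E
Byte[4]=8D: continuation. acc=(acc<<6)|0x0D=0x1B8D
Completed: cp=U+1B8D (starts at byte 2)
Byte[5]=C9: 2-byte lead, need 1 cont bytes. acc=0x9
Byte[6]=B7: continuation. acc=(acc<<6)|0x37=0x277
Completed: cp=U+0277 (starts at byte 5)
Byte[7]=E9: 3-byte lead, need 2 cont bytes. acc=0x9
Byte[8]=56: expected 10xxxxxx continuation. INVALID

Answer: 8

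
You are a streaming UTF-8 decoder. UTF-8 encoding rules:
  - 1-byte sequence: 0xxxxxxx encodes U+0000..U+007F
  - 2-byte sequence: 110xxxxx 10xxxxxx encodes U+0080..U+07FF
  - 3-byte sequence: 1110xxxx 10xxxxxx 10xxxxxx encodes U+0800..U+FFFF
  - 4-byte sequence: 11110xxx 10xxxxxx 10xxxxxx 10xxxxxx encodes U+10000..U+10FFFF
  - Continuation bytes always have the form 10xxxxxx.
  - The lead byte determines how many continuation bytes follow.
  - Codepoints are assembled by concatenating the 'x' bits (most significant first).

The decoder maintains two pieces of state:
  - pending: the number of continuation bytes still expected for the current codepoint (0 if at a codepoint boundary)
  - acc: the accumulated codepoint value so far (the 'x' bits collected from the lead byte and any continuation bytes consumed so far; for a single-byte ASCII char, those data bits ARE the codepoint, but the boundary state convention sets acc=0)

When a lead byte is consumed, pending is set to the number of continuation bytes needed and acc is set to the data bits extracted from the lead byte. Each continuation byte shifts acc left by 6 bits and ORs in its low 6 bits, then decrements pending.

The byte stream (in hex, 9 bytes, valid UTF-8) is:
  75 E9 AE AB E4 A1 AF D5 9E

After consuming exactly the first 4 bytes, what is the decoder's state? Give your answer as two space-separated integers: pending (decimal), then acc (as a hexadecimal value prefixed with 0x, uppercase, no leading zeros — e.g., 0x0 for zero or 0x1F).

Byte[0]=75: 1-byte. pending=0, acc=0x0
Byte[1]=E9: 3-byte lead. pending=2, acc=0x9
Byte[2]=AE: continuation. acc=(acc<<6)|0x2E=0x26E, pending=1
Byte[3]=AB: continuation. acc=(acc<<6)|0x2B=0x9BAB, pending=0

Answer: 0 0x9BAB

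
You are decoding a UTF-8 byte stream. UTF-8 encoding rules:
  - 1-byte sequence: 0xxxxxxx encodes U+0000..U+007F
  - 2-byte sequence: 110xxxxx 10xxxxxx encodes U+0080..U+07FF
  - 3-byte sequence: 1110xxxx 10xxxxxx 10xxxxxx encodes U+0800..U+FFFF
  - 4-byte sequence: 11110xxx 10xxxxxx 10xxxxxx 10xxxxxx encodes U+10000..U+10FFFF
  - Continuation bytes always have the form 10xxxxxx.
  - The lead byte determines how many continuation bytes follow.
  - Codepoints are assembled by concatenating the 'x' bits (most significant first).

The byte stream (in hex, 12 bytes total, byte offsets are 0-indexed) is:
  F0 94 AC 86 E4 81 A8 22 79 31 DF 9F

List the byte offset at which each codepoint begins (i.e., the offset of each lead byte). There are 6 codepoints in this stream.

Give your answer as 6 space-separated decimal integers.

Answer: 0 4 7 8 9 10

Derivation:
Byte[0]=F0: 4-byte lead, need 3 cont bytes. acc=0x0
Byte[1]=94: continuation. acc=(acc<<6)|0x14=0x14
Byte[2]=AC: continuation. acc=(acc<<6)|0x2C=0x52C
Byte[3]=86: continuation. acc=(acc<<6)|0x06=0x14B06
Completed: cp=U+14B06 (starts at byte 0)
Byte[4]=E4: 3-byte lead, need 2 cont bytes. acc=0x4
Byte[5]=81: continuation. acc=(acc<<6)|0x01=0x101
Byte[6]=A8: continuation. acc=(acc<<6)|0x28=0x4068
Completed: cp=U+4068 (starts at byte 4)
Byte[7]=22: 1-byte ASCII. cp=U+0022
Byte[8]=79: 1-byte ASCII. cp=U+0079
Byte[9]=31: 1-byte ASCII. cp=U+0031
Byte[10]=DF: 2-byte lead, need 1 cont bytes. acc=0x1F
Byte[11]=9F: continuation. acc=(acc<<6)|0x1F=0x7DF
Completed: cp=U+07DF (starts at byte 10)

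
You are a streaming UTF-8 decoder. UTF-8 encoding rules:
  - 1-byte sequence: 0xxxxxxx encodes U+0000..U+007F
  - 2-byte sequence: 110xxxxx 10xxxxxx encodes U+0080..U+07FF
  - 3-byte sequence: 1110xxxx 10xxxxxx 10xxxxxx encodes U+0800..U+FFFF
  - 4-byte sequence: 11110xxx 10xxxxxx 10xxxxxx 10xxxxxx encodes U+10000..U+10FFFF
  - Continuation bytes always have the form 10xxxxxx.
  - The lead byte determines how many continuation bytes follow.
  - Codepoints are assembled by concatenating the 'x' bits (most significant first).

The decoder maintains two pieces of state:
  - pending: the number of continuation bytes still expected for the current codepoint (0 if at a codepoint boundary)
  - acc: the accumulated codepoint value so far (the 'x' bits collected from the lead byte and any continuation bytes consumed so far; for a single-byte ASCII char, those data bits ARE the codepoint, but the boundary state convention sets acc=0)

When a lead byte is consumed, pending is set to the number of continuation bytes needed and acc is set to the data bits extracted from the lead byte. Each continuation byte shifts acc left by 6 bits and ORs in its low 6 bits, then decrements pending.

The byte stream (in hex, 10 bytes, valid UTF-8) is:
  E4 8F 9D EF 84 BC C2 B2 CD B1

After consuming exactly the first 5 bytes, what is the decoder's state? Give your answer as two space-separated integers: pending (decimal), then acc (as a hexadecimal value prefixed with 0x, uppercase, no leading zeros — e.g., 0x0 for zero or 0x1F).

Answer: 1 0x3C4

Derivation:
Byte[0]=E4: 3-byte lead. pending=2, acc=0x4
Byte[1]=8F: continuation. acc=(acc<<6)|0x0F=0x10F, pending=1
Byte[2]=9D: continuation. acc=(acc<<6)|0x1D=0x43DD, pending=0
Byte[3]=EF: 3-byte lead. pending=2, acc=0xF
Byte[4]=84: continuation. acc=(acc<<6)|0x04=0x3C4, pending=1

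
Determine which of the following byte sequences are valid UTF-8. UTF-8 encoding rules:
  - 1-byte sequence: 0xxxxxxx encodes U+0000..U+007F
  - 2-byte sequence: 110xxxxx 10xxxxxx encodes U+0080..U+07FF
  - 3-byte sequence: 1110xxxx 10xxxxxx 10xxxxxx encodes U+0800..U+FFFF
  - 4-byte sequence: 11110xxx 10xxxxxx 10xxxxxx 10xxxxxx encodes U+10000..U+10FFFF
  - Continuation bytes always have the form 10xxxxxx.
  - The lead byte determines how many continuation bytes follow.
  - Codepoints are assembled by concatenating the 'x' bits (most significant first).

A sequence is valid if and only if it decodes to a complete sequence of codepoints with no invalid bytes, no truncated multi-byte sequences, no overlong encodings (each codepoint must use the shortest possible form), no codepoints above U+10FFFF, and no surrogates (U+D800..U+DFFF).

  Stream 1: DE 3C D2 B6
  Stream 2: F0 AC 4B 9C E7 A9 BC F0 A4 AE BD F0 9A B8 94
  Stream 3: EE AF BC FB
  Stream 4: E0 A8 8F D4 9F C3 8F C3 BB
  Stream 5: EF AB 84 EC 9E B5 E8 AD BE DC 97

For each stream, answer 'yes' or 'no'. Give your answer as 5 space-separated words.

Answer: no no no yes yes

Derivation:
Stream 1: error at byte offset 1. INVALID
Stream 2: error at byte offset 2. INVALID
Stream 3: error at byte offset 3. INVALID
Stream 4: decodes cleanly. VALID
Stream 5: decodes cleanly. VALID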